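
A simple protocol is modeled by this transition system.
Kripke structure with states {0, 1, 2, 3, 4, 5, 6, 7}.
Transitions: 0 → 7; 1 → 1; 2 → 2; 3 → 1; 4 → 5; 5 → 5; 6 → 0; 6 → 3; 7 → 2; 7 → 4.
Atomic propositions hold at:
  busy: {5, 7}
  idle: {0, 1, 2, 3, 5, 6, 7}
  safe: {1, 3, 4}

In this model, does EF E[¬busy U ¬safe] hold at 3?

Sat(¬busy) = {0, 1, 2, 3, 4, 6}
Sat(¬safe) = {0, 2, 5, 6, 7}
E[¬busy U ¬safe]: least fixpoint, start Z0 = Sat(¬safe) = {0, 2, 5, 6, 7}, add states in Sat(¬busy) with some successor in Z. Z1 = {0, 2, 4, 5, 6, 7}; fixed.
Sat(E[¬busy U ¬safe]) = {0, 2, 4, 5, 6, 7}
EF E[¬busy U ¬safe]: least fixpoint, start Z0 = {0, 2, 4, 5, 6, 7}, add states with some successor in Z. Already a fixed point.
Sat(EF E[¬busy U ¬safe]) = {0, 2, 4, 5, 6, 7}
3 ∉ Sat(EF E[¬busy U ¬safe]) = {0, 2, 4, 5, 6, 7}, so the formula does not hold at 3.

No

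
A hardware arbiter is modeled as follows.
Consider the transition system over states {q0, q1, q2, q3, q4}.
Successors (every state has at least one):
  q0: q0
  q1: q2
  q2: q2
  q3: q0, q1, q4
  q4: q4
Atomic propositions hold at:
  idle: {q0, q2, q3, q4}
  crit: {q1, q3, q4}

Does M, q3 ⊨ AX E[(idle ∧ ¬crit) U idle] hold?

No

Sat(¬crit) = {q0, q2}
Sat(idle ∧ ¬crit) = {q0, q2}
E[(idle ∧ ¬crit) U idle]: least fixpoint, start Z0 = Sat(idle) = {q0, q2, q3, q4}, add states in Sat(idle ∧ ¬crit) with some successor in Z. Already a fixed point.
Sat(E[(idle ∧ ¬crit) U idle]) = {q0, q2, q3, q4}
Sat(AX E[(idle ∧ ¬crit) U idle]) = {s : every successor in {q0, q2, q3, q4}} = {q0, q1, q2, q4}
q3 ∉ Sat(AX E[(idle ∧ ¬crit) U idle]) = {q0, q1, q2, q4}, so the formula does not hold at q3.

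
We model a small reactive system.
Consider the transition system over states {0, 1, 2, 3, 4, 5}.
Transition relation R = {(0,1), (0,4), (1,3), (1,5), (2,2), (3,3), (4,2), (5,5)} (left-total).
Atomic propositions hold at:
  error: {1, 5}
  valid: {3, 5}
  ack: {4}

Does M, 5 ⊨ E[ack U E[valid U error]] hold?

Yes

E[valid U error]: least fixpoint, start Z0 = Sat(error) = {1, 5}, add states in Sat(valid) with some successor in Z. Already a fixed point.
Sat(E[valid U error]) = {1, 5}
E[ack U E[valid U error]]: least fixpoint, start Z0 = Sat(E[valid U error]) = {1, 5}, add states in Sat(ack) with some successor in Z. Already a fixed point.
Sat(E[ack U E[valid U error]]) = {1, 5}
5 ∈ Sat(E[ack U E[valid U error]]) = {1, 5}, so the formula holds at 5.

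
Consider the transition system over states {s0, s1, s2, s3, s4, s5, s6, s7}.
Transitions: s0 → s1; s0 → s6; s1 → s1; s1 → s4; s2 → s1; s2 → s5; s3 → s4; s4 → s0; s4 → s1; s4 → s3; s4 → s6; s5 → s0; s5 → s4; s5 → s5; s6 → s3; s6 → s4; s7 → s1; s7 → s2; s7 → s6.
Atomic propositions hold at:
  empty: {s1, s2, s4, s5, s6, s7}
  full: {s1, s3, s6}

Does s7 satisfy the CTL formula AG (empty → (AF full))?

No

AF full: least fixpoint, start Z0 = {s1, s3, s6}, add states with every successor in Z. Z1 = {s0, s1, s3, s6}; Z2 = {s0, s1, s3, s4, s6}; fixed.
Sat(AF full) = {s0, s1, s3, s4, s6}
Sat(empty → (AF full)) = {s0, s1, s3, s4, s6}
AG (empty → (AF full)): greatest fixpoint, start Z0 = {s0, s1, s3, s4, s6}, keep only states in Sat with every successor in Z. Already a fixed point.
Sat(AG (empty → (AF full))) = {s0, s1, s3, s4, s6}
s7 ∉ Sat(AG (empty → (AF full))) = {s0, s1, s3, s4, s6}, so the formula does not hold at s7.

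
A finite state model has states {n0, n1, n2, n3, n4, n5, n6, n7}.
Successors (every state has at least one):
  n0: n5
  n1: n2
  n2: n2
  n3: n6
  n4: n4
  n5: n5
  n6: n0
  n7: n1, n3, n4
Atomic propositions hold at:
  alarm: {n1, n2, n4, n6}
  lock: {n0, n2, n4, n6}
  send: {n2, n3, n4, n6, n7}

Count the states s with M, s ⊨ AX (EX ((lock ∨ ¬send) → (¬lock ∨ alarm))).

Sat(¬send) = {n0, n1, n5}
Sat(lock ∨ ¬send) = {n0, n1, n2, n4, n5, n6}
Sat(¬lock) = {n1, n3, n5, n7}
Sat(¬lock ∨ alarm) = {n1, n2, n3, n4, n5, n6, n7}
Sat((lock ∨ ¬send) → (¬lock ∨ alarm)) = {n1, n2, n3, n4, n5, n6, n7}
Sat(EX ((lock ∨ ¬send) → (¬lock ∨ alarm))) = {s : some successor in {n1, n2, n3, n4, n5, n6, n7}} = {n0, n1, n2, n3, n4, n5, n7}
Sat(AX (EX ((lock ∨ ¬send) → (¬lock ∨ alarm)))) = {s : every successor in {n0, n1, n2, n3, n4, n5, n7}} = {n0, n1, n2, n4, n5, n6, n7}
|Sat(AX (EX ((lock ∨ ¬send) → (¬lock ∨ alarm))))| = |{n0, n1, n2, n4, n5, n6, n7}| = 7.

7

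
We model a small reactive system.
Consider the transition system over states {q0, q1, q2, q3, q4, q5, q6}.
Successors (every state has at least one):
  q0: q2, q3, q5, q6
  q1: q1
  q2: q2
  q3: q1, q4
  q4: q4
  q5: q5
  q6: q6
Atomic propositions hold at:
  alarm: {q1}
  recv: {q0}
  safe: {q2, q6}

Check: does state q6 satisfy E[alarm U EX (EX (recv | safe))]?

Sat(recv | safe) = {q0, q2, q6}
Sat(EX (recv | safe)) = {s : some successor in {q0, q2, q6}} = {q0, q2, q6}
Sat(EX (EX (recv | safe))) = {s : some successor in {q0, q2, q6}} = {q0, q2, q6}
E[alarm U EX (EX (recv | safe))]: least fixpoint, start Z0 = Sat(EX (EX (recv | safe))) = {q0, q2, q6}, add states in Sat(alarm) with some successor in Z. Already a fixed point.
Sat(E[alarm U EX (EX (recv | safe))]) = {q0, q2, q6}
q6 ∈ Sat(E[alarm U EX (EX (recv | safe))]) = {q0, q2, q6}, so the formula holds at q6.

Yes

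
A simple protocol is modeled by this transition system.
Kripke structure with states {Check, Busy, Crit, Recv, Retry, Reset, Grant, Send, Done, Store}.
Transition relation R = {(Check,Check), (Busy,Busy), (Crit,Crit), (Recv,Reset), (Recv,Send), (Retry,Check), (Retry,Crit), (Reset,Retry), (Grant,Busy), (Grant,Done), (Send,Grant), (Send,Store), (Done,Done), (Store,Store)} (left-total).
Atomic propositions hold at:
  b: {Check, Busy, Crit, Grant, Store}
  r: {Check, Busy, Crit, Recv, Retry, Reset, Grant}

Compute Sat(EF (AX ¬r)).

{Recv, Grant, Send, Done, Store}

Sat(¬r) = {Send, Done, Store}
Sat(AX ¬r) = {s : every successor in {Send, Done, Store}} = {Done, Store}
EF (AX ¬r): least fixpoint, start Z0 = {Done, Store}, add states with some successor in Z. Z1 = {Grant, Send, Done, Store}; Z2 = {Recv, Grant, Send, Done, Store}; fixed.
Sat(EF (AX ¬r)) = {Recv, Grant, Send, Done, Store}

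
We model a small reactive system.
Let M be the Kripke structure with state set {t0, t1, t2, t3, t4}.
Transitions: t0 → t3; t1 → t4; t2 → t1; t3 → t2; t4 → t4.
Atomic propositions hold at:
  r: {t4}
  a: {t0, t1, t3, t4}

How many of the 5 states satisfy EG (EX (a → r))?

2

Sat(a → r) = {t2, t4}
Sat(EX (a → r)) = {s : some successor in {t2, t4}} = {t1, t3, t4}
EG (EX (a → r)): greatest fixpoint, start Z0 = {t1, t3, t4}, keep only states in Sat with some successor in Z. Z1 = {t1, t4}; fixed.
Sat(EG (EX (a → r))) = {t1, t4}
|Sat(EG (EX (a → r)))| = |{t1, t4}| = 2.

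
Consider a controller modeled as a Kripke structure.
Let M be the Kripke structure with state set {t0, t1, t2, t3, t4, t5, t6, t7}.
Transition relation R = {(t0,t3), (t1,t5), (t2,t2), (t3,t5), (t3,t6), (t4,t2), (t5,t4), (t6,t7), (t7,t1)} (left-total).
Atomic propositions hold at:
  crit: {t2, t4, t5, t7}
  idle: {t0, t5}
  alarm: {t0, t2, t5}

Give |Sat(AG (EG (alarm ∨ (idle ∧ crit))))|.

1

Sat(idle ∧ crit) = {t5}
Sat(alarm ∨ (idle ∧ crit)) = {t0, t2, t5}
EG (alarm ∨ (idle ∧ crit)): greatest fixpoint, start Z0 = {t0, t2, t5}, keep only states in Sat with some successor in Z. Z1 = {t2}; fixed.
Sat(EG (alarm ∨ (idle ∧ crit))) = {t2}
AG (EG (alarm ∨ (idle ∧ crit))): greatest fixpoint, start Z0 = {t2}, keep only states in Sat with every successor in Z. Already a fixed point.
Sat(AG (EG (alarm ∨ (idle ∧ crit)))) = {t2}
|Sat(AG (EG (alarm ∨ (idle ∧ crit))))| = |{t2}| = 1.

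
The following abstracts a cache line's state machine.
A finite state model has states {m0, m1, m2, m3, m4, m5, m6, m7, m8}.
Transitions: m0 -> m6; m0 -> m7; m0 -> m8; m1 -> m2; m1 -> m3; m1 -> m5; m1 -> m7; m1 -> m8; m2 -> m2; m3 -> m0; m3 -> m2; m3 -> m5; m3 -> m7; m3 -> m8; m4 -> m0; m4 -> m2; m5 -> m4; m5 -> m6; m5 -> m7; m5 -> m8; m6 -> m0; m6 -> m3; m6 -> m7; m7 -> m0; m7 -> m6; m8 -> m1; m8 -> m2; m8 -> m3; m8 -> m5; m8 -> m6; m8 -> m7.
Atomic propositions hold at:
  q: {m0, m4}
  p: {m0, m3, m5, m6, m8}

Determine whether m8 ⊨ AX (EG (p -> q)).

No

Sat(p -> q) = {m0, m1, m2, m4, m7}
EG (p -> q): greatest fixpoint, start Z0 = {m0, m1, m2, m4, m7}, keep only states in Sat with some successor in Z. Already a fixed point.
Sat(EG (p -> q)) = {m0, m1, m2, m4, m7}
Sat(AX (EG (p -> q))) = {s : every successor in {m0, m1, m2, m4, m7}} = {m2, m4}
m8 ∉ Sat(AX (EG (p -> q))) = {m2, m4}, so the formula does not hold at m8.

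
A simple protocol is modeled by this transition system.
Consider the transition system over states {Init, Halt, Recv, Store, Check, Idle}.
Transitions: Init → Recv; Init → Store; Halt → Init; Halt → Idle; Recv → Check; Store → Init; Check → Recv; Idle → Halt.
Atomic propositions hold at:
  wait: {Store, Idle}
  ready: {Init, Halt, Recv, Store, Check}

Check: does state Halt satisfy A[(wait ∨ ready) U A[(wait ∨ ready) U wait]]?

Sat(wait ∨ ready) = {Init, Halt, Recv, Store, Check, Idle}
A[(wait ∨ ready) U wait]: least fixpoint, start Z0 = Sat(wait) = {Store, Idle}, add states in Sat(wait ∨ ready) with every successor in Z. Already a fixed point.
Sat(A[(wait ∨ ready) U wait]) = {Store, Idle}
A[(wait ∨ ready) U A[(wait ∨ ready) U wait]]: least fixpoint, start Z0 = Sat(A[(wait ∨ ready) U wait]) = {Store, Idle}, add states in Sat(wait ∨ ready) with every successor in Z. Already a fixed point.
Sat(A[(wait ∨ ready) U A[(wait ∨ ready) U wait]]) = {Store, Idle}
Halt ∉ Sat(A[(wait ∨ ready) U A[(wait ∨ ready) U wait]]) = {Store, Idle}, so the formula does not hold at Halt.

No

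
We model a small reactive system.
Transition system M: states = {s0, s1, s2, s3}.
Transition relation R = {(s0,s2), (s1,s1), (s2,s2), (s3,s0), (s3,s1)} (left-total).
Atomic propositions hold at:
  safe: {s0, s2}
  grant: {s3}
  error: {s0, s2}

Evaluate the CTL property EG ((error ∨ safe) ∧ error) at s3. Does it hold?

Sat(error ∨ safe) = {s0, s2}
Sat((error ∨ safe) ∧ error) = {s0, s2}
EG ((error ∨ safe) ∧ error): greatest fixpoint, start Z0 = {s0, s2}, keep only states in Sat with some successor in Z. Already a fixed point.
Sat(EG ((error ∨ safe) ∧ error)) = {s0, s2}
s3 ∉ Sat(EG ((error ∨ safe) ∧ error)) = {s0, s2}, so the formula does not hold at s3.

No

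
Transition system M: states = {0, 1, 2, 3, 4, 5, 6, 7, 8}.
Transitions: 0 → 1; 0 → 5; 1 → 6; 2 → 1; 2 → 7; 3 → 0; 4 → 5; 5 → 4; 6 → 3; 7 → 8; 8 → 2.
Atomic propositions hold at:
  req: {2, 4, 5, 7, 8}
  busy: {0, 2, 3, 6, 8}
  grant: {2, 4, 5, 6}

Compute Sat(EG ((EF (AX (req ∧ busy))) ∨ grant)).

{2, 4, 5, 7, 8}

Sat(req ∧ busy) = {2, 8}
Sat(AX (req ∧ busy)) = {s : every successor in {2, 8}} = {7, 8}
EF (AX (req ∧ busy)): least fixpoint, start Z0 = {7, 8}, add states with some successor in Z. Z1 = {2, 7, 8}; fixed.
Sat(EF (AX (req ∧ busy))) = {2, 7, 8}
Sat((EF (AX (req ∧ busy))) ∨ grant) = {2, 4, 5, 6, 7, 8}
EG ((EF (AX (req ∧ busy))) ∨ grant): greatest fixpoint, start Z0 = {2, 4, 5, 6, 7, 8}, keep only states in Sat with some successor in Z. Z1 = {2, 4, 5, 7, 8}; fixed.
Sat(EG ((EF (AX (req ∧ busy))) ∨ grant)) = {2, 4, 5, 7, 8}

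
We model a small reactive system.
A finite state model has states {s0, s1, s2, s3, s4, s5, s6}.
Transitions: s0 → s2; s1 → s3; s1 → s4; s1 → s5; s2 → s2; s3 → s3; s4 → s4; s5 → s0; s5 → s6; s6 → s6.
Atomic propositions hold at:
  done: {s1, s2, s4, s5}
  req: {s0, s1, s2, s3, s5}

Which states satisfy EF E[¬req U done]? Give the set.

Sat(¬req) = {s4, s6}
E[¬req U done]: least fixpoint, start Z0 = Sat(done) = {s1, s2, s4, s5}, add states in Sat(¬req) with some successor in Z. Already a fixed point.
Sat(E[¬req U done]) = {s1, s2, s4, s5}
EF E[¬req U done]: least fixpoint, start Z0 = {s1, s2, s4, s5}, add states with some successor in Z. Z1 = {s0, s1, s2, s4, s5}; fixed.
Sat(EF E[¬req U done]) = {s0, s1, s2, s4, s5}

{s0, s1, s2, s4, s5}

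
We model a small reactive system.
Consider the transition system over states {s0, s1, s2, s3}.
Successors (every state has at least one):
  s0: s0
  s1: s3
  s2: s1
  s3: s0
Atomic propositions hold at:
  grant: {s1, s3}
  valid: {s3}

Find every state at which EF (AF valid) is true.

AF valid: least fixpoint, start Z0 = {s3}, add states with every successor in Z. Z1 = {s1, s3}; Z2 = {s1, s2, s3}; fixed.
Sat(AF valid) = {s1, s2, s3}
EF (AF valid): least fixpoint, start Z0 = {s1, s2, s3}, add states with some successor in Z. Already a fixed point.
Sat(EF (AF valid)) = {s1, s2, s3}

{s1, s2, s3}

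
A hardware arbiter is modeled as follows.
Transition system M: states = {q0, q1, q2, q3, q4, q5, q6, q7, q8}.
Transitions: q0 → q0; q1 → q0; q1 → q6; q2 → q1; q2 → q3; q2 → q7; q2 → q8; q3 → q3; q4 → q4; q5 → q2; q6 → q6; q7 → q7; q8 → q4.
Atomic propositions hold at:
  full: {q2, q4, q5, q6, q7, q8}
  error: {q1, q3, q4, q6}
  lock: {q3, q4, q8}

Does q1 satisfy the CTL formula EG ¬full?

Sat(¬full) = {q0, q1, q3}
EG ¬full: greatest fixpoint, start Z0 = {q0, q1, q3}, keep only states in Sat with some successor in Z. Already a fixed point.
Sat(EG ¬full) = {q0, q1, q3}
q1 ∈ Sat(EG ¬full) = {q0, q1, q3}, so the formula holds at q1.

Yes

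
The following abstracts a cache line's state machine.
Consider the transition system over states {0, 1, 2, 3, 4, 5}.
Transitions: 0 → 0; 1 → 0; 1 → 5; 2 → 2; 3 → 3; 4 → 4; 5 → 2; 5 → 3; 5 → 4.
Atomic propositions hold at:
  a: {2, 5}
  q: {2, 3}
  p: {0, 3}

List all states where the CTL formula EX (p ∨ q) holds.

Sat(p ∨ q) = {0, 2, 3}
Sat(EX (p ∨ q)) = {s : some successor in {0, 2, 3}} = {0, 1, 2, 3, 5}

{0, 1, 2, 3, 5}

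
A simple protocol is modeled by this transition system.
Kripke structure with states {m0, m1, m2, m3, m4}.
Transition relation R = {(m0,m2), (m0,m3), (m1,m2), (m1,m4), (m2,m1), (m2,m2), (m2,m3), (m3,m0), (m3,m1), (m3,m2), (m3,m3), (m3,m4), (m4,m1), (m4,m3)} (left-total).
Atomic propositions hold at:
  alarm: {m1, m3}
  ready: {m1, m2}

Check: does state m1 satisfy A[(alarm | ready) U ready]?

Yes

Sat(alarm | ready) = {m1, m2, m3}
A[(alarm | ready) U ready]: least fixpoint, start Z0 = Sat(ready) = {m1, m2}, add states in Sat(alarm | ready) with every successor in Z. Already a fixed point.
Sat(A[(alarm | ready) U ready]) = {m1, m2}
m1 ∈ Sat(A[(alarm | ready) U ready]) = {m1, m2}, so the formula holds at m1.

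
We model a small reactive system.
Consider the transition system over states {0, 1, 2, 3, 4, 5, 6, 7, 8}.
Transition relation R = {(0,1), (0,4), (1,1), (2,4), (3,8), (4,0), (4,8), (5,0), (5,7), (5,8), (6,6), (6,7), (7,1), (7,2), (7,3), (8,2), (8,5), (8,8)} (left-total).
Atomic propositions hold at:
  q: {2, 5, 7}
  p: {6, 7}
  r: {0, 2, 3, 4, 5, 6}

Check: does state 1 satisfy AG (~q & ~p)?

Yes

Sat(~q) = {0, 1, 3, 4, 6, 8}
Sat(~p) = {0, 1, 2, 3, 4, 5, 8}
Sat(~q & ~p) = {0, 1, 3, 4, 8}
AG (~q & ~p): greatest fixpoint, start Z0 = {0, 1, 3, 4, 8}, keep only states in Sat with every successor in Z. Z1 = {0, 1, 3, 4}; Z2 = {0, 1}; Z3 = {1}; fixed.
Sat(AG (~q & ~p)) = {1}
1 ∈ Sat(AG (~q & ~p)) = {1}, so the formula holds at 1.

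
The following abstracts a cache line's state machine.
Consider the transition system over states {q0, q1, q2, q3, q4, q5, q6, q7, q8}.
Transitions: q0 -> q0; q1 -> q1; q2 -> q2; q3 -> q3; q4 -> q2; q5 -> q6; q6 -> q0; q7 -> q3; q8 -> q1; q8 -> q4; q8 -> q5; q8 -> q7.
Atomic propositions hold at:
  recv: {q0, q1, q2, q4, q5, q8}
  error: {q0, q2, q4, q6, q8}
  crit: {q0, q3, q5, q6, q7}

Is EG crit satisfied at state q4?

EG crit: greatest fixpoint, start Z0 = {q0, q3, q5, q6, q7}, keep only states in Sat with some successor in Z. Already a fixed point.
Sat(EG crit) = {q0, q3, q5, q6, q7}
q4 ∉ Sat(EG crit) = {q0, q3, q5, q6, q7}, so the formula does not hold at q4.

No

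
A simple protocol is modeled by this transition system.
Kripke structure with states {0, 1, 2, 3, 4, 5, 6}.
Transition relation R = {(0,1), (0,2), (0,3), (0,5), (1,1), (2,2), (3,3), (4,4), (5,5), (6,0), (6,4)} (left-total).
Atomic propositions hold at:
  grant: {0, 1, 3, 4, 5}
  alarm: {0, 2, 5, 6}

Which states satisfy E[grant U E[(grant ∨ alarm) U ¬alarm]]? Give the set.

Sat(grant ∨ alarm) = {0, 1, 2, 3, 4, 5, 6}
Sat(¬alarm) = {1, 3, 4}
E[(grant ∨ alarm) U ¬alarm]: least fixpoint, start Z0 = Sat(¬alarm) = {1, 3, 4}, add states in Sat(grant ∨ alarm) with some successor in Z. Z1 = {0, 1, 3, 4, 6}; fixed.
Sat(E[(grant ∨ alarm) U ¬alarm]) = {0, 1, 3, 4, 6}
E[grant U E[(grant ∨ alarm) U ¬alarm]]: least fixpoint, start Z0 = Sat(E[(grant ∨ alarm) U ¬alarm]) = {0, 1, 3, 4, 6}, add states in Sat(grant) with some successor in Z. Already a fixed point.
Sat(E[grant U E[(grant ∨ alarm) U ¬alarm]]) = {0, 1, 3, 4, 6}

{0, 1, 3, 4, 6}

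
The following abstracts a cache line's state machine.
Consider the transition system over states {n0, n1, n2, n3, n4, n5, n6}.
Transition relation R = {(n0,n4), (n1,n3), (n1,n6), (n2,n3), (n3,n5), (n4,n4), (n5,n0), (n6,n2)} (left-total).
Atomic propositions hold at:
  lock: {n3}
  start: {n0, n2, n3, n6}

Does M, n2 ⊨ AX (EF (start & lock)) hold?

Yes

Sat(start & lock) = {n3}
EF (start & lock): least fixpoint, start Z0 = {n3}, add states with some successor in Z. Z1 = {n1, n2, n3}; Z2 = {n1, n2, n3, n6}; fixed.
Sat(EF (start & lock)) = {n1, n2, n3, n6}
Sat(AX (EF (start & lock))) = {s : every successor in {n1, n2, n3, n6}} = {n1, n2, n6}
n2 ∈ Sat(AX (EF (start & lock))) = {n1, n2, n6}, so the formula holds at n2.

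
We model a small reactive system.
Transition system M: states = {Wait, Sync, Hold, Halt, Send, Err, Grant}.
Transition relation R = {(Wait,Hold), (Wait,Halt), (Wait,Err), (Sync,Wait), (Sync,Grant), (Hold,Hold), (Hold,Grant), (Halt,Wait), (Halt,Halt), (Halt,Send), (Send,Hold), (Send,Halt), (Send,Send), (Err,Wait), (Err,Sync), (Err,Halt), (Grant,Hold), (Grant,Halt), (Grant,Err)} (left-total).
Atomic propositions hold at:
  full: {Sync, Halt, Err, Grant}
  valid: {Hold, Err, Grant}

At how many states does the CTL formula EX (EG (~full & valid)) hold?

4

Sat(~full) = {Wait, Hold, Send}
Sat(~full & valid) = {Hold}
EG (~full & valid): greatest fixpoint, start Z0 = {Hold}, keep only states in Sat with some successor in Z. Already a fixed point.
Sat(EG (~full & valid)) = {Hold}
Sat(EX (EG (~full & valid))) = {s : some successor in {Hold}} = {Wait, Hold, Send, Grant}
|Sat(EX (EG (~full & valid)))| = |{Wait, Hold, Send, Grant}| = 4.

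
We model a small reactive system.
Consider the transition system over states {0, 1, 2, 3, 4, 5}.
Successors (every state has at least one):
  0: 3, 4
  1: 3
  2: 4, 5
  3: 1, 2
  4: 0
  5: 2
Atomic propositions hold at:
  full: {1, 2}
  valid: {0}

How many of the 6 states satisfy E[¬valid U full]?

4

Sat(¬valid) = {1, 2, 3, 4, 5}
E[¬valid U full]: least fixpoint, start Z0 = Sat(full) = {1, 2}, add states in Sat(¬valid) with some successor in Z. Z1 = {1, 2, 3, 5}; fixed.
Sat(E[¬valid U full]) = {1, 2, 3, 5}
|Sat(E[¬valid U full])| = |{1, 2, 3, 5}| = 4.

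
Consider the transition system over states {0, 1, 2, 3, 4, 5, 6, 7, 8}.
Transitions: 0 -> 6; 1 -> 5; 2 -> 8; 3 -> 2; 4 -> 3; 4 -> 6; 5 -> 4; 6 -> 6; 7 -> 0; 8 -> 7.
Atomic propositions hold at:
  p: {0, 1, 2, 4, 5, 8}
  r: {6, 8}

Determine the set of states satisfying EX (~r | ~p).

Sat(~r) = {0, 1, 2, 3, 4, 5, 7}
Sat(~p) = {3, 6, 7}
Sat(~r | ~p) = {0, 1, 2, 3, 4, 5, 6, 7}
Sat(EX (~r | ~p)) = {s : some successor in {0, 1, 2, 3, 4, 5, 6, 7}} = {0, 1, 3, 4, 5, 6, 7, 8}

{0, 1, 3, 4, 5, 6, 7, 8}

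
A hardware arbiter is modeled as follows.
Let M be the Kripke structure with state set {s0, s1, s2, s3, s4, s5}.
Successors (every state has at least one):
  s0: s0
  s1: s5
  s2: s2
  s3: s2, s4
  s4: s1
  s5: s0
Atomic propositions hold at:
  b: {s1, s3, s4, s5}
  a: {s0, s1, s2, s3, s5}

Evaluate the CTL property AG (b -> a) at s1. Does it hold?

Yes

Sat(b -> a) = {s0, s1, s2, s3, s5}
AG (b -> a): greatest fixpoint, start Z0 = {s0, s1, s2, s3, s5}, keep only states in Sat with every successor in Z. Z1 = {s0, s1, s2, s5}; fixed.
Sat(AG (b -> a)) = {s0, s1, s2, s5}
s1 ∈ Sat(AG (b -> a)) = {s0, s1, s2, s5}, so the formula holds at s1.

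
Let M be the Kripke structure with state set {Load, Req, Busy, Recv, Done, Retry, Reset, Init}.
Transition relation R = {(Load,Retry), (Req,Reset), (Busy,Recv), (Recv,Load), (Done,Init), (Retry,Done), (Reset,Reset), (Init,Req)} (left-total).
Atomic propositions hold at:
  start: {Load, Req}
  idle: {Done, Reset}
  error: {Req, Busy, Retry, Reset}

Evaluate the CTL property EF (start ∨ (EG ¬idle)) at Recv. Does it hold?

Yes

Sat(¬idle) = {Load, Req, Busy, Recv, Retry, Init}
EG ¬idle: greatest fixpoint, start Z0 = {Load, Req, Busy, Recv, Retry, Init}, keep only states in Sat with some successor in Z. Z1 = {Load, Busy, Recv, Init}; Z2 = {Busy, Recv}; Z3 = {Busy}; Z4 = ∅; fixed.
Sat(EG ¬idle) = ∅
Sat(start ∨ (EG ¬idle)) = {Load, Req}
EF (start ∨ (EG ¬idle)): least fixpoint, start Z0 = {Load, Req}, add states with some successor in Z. Z1 = {Load, Req, Recv, Init}; Z2 = {Load, Req, Busy, Recv, Done, Init}; Z3 = {Load, Req, Busy, Recv, Done, Retry, Init}; fixed.
Sat(EF (start ∨ (EG ¬idle))) = {Load, Req, Busy, Recv, Done, Retry, Init}
Recv ∈ Sat(EF (start ∨ (EG ¬idle))) = {Load, Req, Busy, Recv, Done, Retry, Init}, so the formula holds at Recv.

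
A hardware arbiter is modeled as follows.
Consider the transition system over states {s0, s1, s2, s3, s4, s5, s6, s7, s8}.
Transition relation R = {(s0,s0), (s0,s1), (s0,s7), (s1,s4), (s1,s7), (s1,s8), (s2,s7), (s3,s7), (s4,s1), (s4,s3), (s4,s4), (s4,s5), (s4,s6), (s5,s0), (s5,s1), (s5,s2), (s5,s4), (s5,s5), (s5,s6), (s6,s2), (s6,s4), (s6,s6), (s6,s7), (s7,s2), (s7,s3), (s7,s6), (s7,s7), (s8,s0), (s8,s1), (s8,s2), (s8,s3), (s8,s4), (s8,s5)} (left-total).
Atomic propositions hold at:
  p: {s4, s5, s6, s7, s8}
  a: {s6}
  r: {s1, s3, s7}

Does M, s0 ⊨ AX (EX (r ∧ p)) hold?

Sat(r ∧ p) = {s7}
Sat(EX (r ∧ p)) = {s : some successor in {s7}} = {s0, s1, s2, s3, s6, s7}
Sat(AX (EX (r ∧ p))) = {s : every successor in {s0, s1, s2, s3, s6, s7}} = {s0, s2, s3, s7}
s0 ∈ Sat(AX (EX (r ∧ p))) = {s0, s2, s3, s7}, so the formula holds at s0.

Yes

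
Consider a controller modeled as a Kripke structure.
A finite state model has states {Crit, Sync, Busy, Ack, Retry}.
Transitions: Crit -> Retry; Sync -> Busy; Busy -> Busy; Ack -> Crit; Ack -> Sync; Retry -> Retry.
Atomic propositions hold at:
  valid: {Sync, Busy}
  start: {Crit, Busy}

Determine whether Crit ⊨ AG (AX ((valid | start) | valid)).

Sat(valid | start) = {Crit, Sync, Busy}
Sat((valid | start) | valid) = {Crit, Sync, Busy}
Sat(AX ((valid | start) | valid)) = {s : every successor in {Crit, Sync, Busy}} = {Sync, Busy, Ack}
AG (AX ((valid | start) | valid)): greatest fixpoint, start Z0 = {Sync, Busy, Ack}, keep only states in Sat with every successor in Z. Z1 = {Sync, Busy}; fixed.
Sat(AG (AX ((valid | start) | valid))) = {Sync, Busy}
Crit ∉ Sat(AG (AX ((valid | start) | valid))) = {Sync, Busy}, so the formula does not hold at Crit.

No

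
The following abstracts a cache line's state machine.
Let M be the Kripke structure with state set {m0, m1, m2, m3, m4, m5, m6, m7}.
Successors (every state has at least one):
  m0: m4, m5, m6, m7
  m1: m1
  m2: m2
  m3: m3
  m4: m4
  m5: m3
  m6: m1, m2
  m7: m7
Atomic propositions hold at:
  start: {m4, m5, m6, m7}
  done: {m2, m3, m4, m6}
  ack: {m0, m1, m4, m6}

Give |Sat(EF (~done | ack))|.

6

Sat(~done) = {m0, m1, m5, m7}
Sat(~done | ack) = {m0, m1, m4, m5, m6, m7}
EF (~done | ack): least fixpoint, start Z0 = {m0, m1, m4, m5, m6, m7}, add states with some successor in Z. Already a fixed point.
Sat(EF (~done | ack)) = {m0, m1, m4, m5, m6, m7}
|Sat(EF (~done | ack))| = |{m0, m1, m4, m5, m6, m7}| = 6.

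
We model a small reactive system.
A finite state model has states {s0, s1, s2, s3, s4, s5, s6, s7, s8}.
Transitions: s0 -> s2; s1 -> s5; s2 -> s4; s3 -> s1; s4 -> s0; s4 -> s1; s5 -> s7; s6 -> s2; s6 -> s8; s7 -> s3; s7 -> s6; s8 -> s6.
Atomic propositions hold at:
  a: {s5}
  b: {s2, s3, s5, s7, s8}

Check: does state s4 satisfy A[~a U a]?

No

Sat(~a) = {s0, s1, s2, s3, s4, s6, s7, s8}
A[~a U a]: least fixpoint, start Z0 = Sat(a) = {s5}, add states in Sat(~a) with every successor in Z. Z1 = {s1, s5}; Z2 = {s1, s3, s5}; fixed.
Sat(A[~a U a]) = {s1, s3, s5}
s4 ∉ Sat(A[~a U a]) = {s1, s3, s5}, so the formula does not hold at s4.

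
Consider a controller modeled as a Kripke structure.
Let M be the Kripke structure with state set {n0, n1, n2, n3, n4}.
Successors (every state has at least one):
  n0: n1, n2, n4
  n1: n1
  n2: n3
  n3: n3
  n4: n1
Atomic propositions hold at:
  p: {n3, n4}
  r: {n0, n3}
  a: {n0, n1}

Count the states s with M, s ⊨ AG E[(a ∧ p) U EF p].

Sat(a ∧ p) = ∅
EF p: least fixpoint, start Z0 = {n3, n4}, add states with some successor in Z. Z1 = {n0, n2, n3, n4}; fixed.
Sat(EF p) = {n0, n2, n3, n4}
E[(a ∧ p) U EF p]: least fixpoint, start Z0 = Sat(EF p) = {n0, n2, n3, n4}, add states in Sat(a ∧ p) with some successor in Z. Already a fixed point.
Sat(E[(a ∧ p) U EF p]) = {n0, n2, n3, n4}
AG E[(a ∧ p) U EF p]: greatest fixpoint, start Z0 = {n0, n2, n3, n4}, keep only states in Sat with every successor in Z. Z1 = {n2, n3}; fixed.
Sat(AG E[(a ∧ p) U EF p]) = {n2, n3}
|Sat(AG E[(a ∧ p) U EF p])| = |{n2, n3}| = 2.

2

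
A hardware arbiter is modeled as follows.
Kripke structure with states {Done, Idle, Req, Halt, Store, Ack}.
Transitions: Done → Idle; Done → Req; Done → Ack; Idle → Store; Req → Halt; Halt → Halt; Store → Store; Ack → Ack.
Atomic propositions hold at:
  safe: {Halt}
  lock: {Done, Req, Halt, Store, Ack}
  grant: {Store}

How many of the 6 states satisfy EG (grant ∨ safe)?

2

Sat(grant ∨ safe) = {Halt, Store}
EG (grant ∨ safe): greatest fixpoint, start Z0 = {Halt, Store}, keep only states in Sat with some successor in Z. Already a fixed point.
Sat(EG (grant ∨ safe)) = {Halt, Store}
|Sat(EG (grant ∨ safe))| = |{Halt, Store}| = 2.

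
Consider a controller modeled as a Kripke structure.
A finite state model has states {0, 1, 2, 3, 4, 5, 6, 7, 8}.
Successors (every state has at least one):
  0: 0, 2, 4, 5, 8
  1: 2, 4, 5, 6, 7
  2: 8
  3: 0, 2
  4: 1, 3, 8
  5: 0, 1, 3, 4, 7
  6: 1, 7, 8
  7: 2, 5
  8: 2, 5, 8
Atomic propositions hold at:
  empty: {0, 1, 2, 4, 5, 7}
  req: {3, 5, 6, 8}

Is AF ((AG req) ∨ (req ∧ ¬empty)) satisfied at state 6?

AG req: greatest fixpoint, start Z0 = {3, 5, 6, 8}, keep only states in Sat with every successor in Z. Z1 = ∅; fixed.
Sat(AG req) = ∅
Sat(¬empty) = {3, 6, 8}
Sat(req ∧ ¬empty) = {3, 6, 8}
Sat((AG req) ∨ (req ∧ ¬empty)) = {3, 6, 8}
AF ((AG req) ∨ (req ∧ ¬empty)): least fixpoint, start Z0 = {3, 6, 8}, add states with every successor in Z. Z1 = {2, 3, 6, 8}; fixed.
Sat(AF ((AG req) ∨ (req ∧ ¬empty))) = {2, 3, 6, 8}
6 ∈ Sat(AF ((AG req) ∨ (req ∧ ¬empty))) = {2, 3, 6, 8}, so the formula holds at 6.

Yes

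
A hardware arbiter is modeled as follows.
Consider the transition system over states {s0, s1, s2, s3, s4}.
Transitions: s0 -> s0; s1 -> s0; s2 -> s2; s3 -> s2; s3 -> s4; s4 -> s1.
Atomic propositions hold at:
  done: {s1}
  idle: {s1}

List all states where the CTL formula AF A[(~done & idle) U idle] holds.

{s1, s4}

Sat(~done) = {s0, s2, s3, s4}
Sat(~done & idle) = ∅
A[(~done & idle) U idle]: least fixpoint, start Z0 = Sat(idle) = {s1}, add states in Sat(~done & idle) with every successor in Z. Already a fixed point.
Sat(A[(~done & idle) U idle]) = {s1}
AF A[(~done & idle) U idle]: least fixpoint, start Z0 = {s1}, add states with every successor in Z. Z1 = {s1, s4}; fixed.
Sat(AF A[(~done & idle) U idle]) = {s1, s4}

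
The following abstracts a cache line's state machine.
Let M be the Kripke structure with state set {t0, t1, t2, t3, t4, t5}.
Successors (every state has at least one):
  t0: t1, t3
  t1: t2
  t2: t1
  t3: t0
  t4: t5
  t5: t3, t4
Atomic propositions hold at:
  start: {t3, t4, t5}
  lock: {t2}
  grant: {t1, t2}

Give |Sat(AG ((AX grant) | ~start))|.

Sat(AX grant) = {s : every successor in {t1, t2}} = {t1, t2}
Sat(~start) = {t0, t1, t2}
Sat((AX grant) | ~start) = {t0, t1, t2}
AG ((AX grant) | ~start): greatest fixpoint, start Z0 = {t0, t1, t2}, keep only states in Sat with every successor in Z. Z1 = {t1, t2}; fixed.
Sat(AG ((AX grant) | ~start)) = {t1, t2}
|Sat(AG ((AX grant) | ~start))| = |{t1, t2}| = 2.

2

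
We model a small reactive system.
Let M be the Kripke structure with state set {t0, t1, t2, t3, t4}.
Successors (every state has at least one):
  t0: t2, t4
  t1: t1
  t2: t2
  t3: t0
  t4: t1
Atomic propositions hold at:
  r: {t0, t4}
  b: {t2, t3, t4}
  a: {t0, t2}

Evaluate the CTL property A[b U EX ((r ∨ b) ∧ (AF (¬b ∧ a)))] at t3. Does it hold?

Sat(r ∨ b) = {t0, t2, t3, t4}
Sat(¬b) = {t0, t1}
Sat(¬b ∧ a) = {t0}
AF (¬b ∧ a): least fixpoint, start Z0 = {t0}, add states with every successor in Z. Z1 = {t0, t3}; fixed.
Sat(AF (¬b ∧ a)) = {t0, t3}
Sat((r ∨ b) ∧ (AF (¬b ∧ a))) = {t0, t3}
Sat(EX ((r ∨ b) ∧ (AF (¬b ∧ a)))) = {s : some successor in {t0, t3}} = {t3}
A[b U EX ((r ∨ b) ∧ (AF (¬b ∧ a)))]: least fixpoint, start Z0 = Sat(EX ((r ∨ b) ∧ (AF (¬b ∧ a)))) = {t3}, add states in Sat(b) with every successor in Z. Already a fixed point.
Sat(A[b U EX ((r ∨ b) ∧ (AF (¬b ∧ a)))]) = {t3}
t3 ∈ Sat(A[b U EX ((r ∨ b) ∧ (AF (¬b ∧ a)))]) = {t3}, so the formula holds at t3.

Yes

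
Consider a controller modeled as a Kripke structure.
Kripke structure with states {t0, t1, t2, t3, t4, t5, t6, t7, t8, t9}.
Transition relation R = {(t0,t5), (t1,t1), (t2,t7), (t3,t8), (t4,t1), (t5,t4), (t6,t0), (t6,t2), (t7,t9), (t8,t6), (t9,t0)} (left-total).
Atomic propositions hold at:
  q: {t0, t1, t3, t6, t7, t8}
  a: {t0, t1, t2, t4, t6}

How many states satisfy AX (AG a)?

3

AG a: greatest fixpoint, start Z0 = {t0, t1, t2, t4, t6}, keep only states in Sat with every successor in Z. Z1 = {t1, t4, t6}; Z2 = {t1, t4}; fixed.
Sat(AG a) = {t1, t4}
Sat(AX (AG a)) = {s : every successor in {t1, t4}} = {t1, t4, t5}
|Sat(AX (AG a))| = |{t1, t4, t5}| = 3.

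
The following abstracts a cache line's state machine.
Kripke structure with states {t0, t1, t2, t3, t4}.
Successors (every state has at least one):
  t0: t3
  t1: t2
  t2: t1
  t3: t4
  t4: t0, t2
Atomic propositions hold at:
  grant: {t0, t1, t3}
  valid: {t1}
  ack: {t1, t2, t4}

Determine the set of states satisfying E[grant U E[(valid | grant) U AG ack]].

{t1, t2}

Sat(valid | grant) = {t0, t1, t3}
AG ack: greatest fixpoint, start Z0 = {t1, t2, t4}, keep only states in Sat with every successor in Z. Z1 = {t1, t2}; fixed.
Sat(AG ack) = {t1, t2}
E[(valid | grant) U AG ack]: least fixpoint, start Z0 = Sat(AG ack) = {t1, t2}, add states in Sat(valid | grant) with some successor in Z. Already a fixed point.
Sat(E[(valid | grant) U AG ack]) = {t1, t2}
E[grant U E[(valid | grant) U AG ack]]: least fixpoint, start Z0 = Sat(E[(valid | grant) U AG ack]) = {t1, t2}, add states in Sat(grant) with some successor in Z. Already a fixed point.
Sat(E[grant U E[(valid | grant) U AG ack]]) = {t1, t2}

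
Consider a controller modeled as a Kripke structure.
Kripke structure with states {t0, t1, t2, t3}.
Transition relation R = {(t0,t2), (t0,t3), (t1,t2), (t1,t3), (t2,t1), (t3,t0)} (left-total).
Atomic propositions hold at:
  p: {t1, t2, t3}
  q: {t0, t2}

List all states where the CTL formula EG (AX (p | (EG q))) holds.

EG q: greatest fixpoint, start Z0 = {t0, t2}, keep only states in Sat with some successor in Z. Z1 = {t0}; Z2 = ∅; fixed.
Sat(EG q) = ∅
Sat(p | (EG q)) = {t1, t2, t3}
Sat(AX (p | (EG q))) = {s : every successor in {t1, t2, t3}} = {t0, t1, t2}
EG (AX (p | (EG q))): greatest fixpoint, start Z0 = {t0, t1, t2}, keep only states in Sat with some successor in Z. Already a fixed point.
Sat(EG (AX (p | (EG q)))) = {t0, t1, t2}

{t0, t1, t2}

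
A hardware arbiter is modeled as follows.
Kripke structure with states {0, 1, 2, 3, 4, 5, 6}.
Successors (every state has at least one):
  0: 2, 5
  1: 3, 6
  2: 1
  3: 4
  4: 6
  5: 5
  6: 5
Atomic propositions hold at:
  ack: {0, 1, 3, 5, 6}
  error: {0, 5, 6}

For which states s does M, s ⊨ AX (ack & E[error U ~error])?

Sat(~error) = {1, 2, 3, 4}
E[error U ~error]: least fixpoint, start Z0 = Sat(~error) = {1, 2, 3, 4}, add states in Sat(error) with some successor in Z. Z1 = {0, 1, 2, 3, 4}; fixed.
Sat(E[error U ~error]) = {0, 1, 2, 3, 4}
Sat(ack & E[error U ~error]) = {0, 1, 3}
Sat(AX (ack & E[error U ~error])) = {s : every successor in {0, 1, 3}} = {2}

{2}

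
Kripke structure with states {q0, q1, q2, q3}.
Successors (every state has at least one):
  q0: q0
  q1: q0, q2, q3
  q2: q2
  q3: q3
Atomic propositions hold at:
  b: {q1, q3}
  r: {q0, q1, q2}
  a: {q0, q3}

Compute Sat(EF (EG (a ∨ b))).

Sat(a ∨ b) = {q0, q1, q3}
EG (a ∨ b): greatest fixpoint, start Z0 = {q0, q1, q3}, keep only states in Sat with some successor in Z. Already a fixed point.
Sat(EG (a ∨ b)) = {q0, q1, q3}
EF (EG (a ∨ b)): least fixpoint, start Z0 = {q0, q1, q3}, add states with some successor in Z. Already a fixed point.
Sat(EF (EG (a ∨ b))) = {q0, q1, q3}

{q0, q1, q3}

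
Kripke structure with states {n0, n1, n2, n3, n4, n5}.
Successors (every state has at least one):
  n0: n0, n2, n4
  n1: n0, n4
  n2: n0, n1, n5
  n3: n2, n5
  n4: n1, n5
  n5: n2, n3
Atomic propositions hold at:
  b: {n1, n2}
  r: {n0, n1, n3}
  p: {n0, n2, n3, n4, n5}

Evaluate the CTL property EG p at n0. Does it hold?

Yes

EG p: greatest fixpoint, start Z0 = {n0, n2, n3, n4, n5}, keep only states in Sat with some successor in Z. Already a fixed point.
Sat(EG p) = {n0, n2, n3, n4, n5}
n0 ∈ Sat(EG p) = {n0, n2, n3, n4, n5}, so the formula holds at n0.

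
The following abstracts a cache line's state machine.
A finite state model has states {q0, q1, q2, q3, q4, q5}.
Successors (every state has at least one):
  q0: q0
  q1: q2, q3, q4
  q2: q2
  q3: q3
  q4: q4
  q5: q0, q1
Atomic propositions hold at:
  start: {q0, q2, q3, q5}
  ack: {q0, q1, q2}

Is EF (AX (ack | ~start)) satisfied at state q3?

No

Sat(~start) = {q1, q4}
Sat(ack | ~start) = {q0, q1, q2, q4}
Sat(AX (ack | ~start)) = {s : every successor in {q0, q1, q2, q4}} = {q0, q2, q4, q5}
EF (AX (ack | ~start)): least fixpoint, start Z0 = {q0, q2, q4, q5}, add states with some successor in Z. Z1 = {q0, q1, q2, q4, q5}; fixed.
Sat(EF (AX (ack | ~start))) = {q0, q1, q2, q4, q5}
q3 ∉ Sat(EF (AX (ack | ~start))) = {q0, q1, q2, q4, q5}, so the formula does not hold at q3.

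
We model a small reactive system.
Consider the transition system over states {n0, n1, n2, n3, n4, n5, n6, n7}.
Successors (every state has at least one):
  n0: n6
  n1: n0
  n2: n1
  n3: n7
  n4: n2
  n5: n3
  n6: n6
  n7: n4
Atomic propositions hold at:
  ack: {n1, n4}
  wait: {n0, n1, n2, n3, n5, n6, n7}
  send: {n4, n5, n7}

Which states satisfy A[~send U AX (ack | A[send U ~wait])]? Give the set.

Sat(~send) = {n0, n1, n2, n3, n6}
Sat(~wait) = {n4}
A[send U ~wait]: least fixpoint, start Z0 = Sat(~wait) = {n4}, add states in Sat(send) with every successor in Z. Z1 = {n4, n7}; fixed.
Sat(A[send U ~wait]) = {n4, n7}
Sat(ack | A[send U ~wait]) = {n1, n4, n7}
Sat(AX (ack | A[send U ~wait])) = {s : every successor in {n1, n4, n7}} = {n2, n3, n7}
A[~send U AX (ack | A[send U ~wait])]: least fixpoint, start Z0 = Sat(AX (ack | A[send U ~wait])) = {n2, n3, n7}, add states in Sat(~send) with every successor in Z. Already a fixed point.
Sat(A[~send U AX (ack | A[send U ~wait])]) = {n2, n3, n7}

{n2, n3, n7}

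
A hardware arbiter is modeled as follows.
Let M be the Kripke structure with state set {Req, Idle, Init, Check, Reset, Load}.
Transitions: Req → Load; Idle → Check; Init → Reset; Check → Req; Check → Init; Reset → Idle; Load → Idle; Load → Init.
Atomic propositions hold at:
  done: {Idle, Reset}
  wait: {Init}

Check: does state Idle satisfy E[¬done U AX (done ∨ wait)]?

Sat(¬done) = {Req, Init, Check, Load}
Sat(done ∨ wait) = {Idle, Init, Reset}
Sat(AX (done ∨ wait)) = {s : every successor in {Idle, Init, Reset}} = {Init, Reset, Load}
E[¬done U AX (done ∨ wait)]: least fixpoint, start Z0 = Sat(AX (done ∨ wait)) = {Init, Reset, Load}, add states in Sat(¬done) with some successor in Z. Z1 = {Req, Init, Check, Reset, Load}; fixed.
Sat(E[¬done U AX (done ∨ wait)]) = {Req, Init, Check, Reset, Load}
Idle ∉ Sat(E[¬done U AX (done ∨ wait)]) = {Req, Init, Check, Reset, Load}, so the formula does not hold at Idle.

No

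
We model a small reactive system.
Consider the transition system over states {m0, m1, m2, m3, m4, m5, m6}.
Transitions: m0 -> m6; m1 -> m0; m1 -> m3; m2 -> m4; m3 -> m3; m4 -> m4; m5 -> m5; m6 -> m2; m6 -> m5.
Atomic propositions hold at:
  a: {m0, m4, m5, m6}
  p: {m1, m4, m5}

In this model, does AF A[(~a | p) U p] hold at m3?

No

Sat(~a) = {m1, m2, m3}
Sat(~a | p) = {m1, m2, m3, m4, m5}
A[(~a | p) U p]: least fixpoint, start Z0 = Sat(p) = {m1, m4, m5}, add states in Sat(~a | p) with every successor in Z. Z1 = {m1, m2, m4, m5}; fixed.
Sat(A[(~a | p) U p]) = {m1, m2, m4, m5}
AF A[(~a | p) U p]: least fixpoint, start Z0 = {m1, m2, m4, m5}, add states with every successor in Z. Z1 = {m1, m2, m4, m5, m6}; Z2 = {m0, m1, m2, m4, m5, m6}; fixed.
Sat(AF A[(~a | p) U p]) = {m0, m1, m2, m4, m5, m6}
m3 ∉ Sat(AF A[(~a | p) U p]) = {m0, m1, m2, m4, m5, m6}, so the formula does not hold at m3.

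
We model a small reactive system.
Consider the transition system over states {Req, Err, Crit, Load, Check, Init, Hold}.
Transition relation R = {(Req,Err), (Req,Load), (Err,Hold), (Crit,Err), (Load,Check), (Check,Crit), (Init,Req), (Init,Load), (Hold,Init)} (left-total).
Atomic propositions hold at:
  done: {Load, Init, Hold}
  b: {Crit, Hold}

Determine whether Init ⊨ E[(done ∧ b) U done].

Yes

Sat(done ∧ b) = {Hold}
E[(done ∧ b) U done]: least fixpoint, start Z0 = Sat(done) = {Load, Init, Hold}, add states in Sat(done ∧ b) with some successor in Z. Already a fixed point.
Sat(E[(done ∧ b) U done]) = {Load, Init, Hold}
Init ∈ Sat(E[(done ∧ b) U done]) = {Load, Init, Hold}, so the formula holds at Init.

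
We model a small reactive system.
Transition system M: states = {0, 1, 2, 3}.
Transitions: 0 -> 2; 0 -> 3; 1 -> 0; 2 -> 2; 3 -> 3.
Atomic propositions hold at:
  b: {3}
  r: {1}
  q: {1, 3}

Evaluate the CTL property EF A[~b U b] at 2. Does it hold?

Sat(~b) = {0, 1, 2}
A[~b U b]: least fixpoint, start Z0 = Sat(b) = {3}, add states in Sat(~b) with every successor in Z. Already a fixed point.
Sat(A[~b U b]) = {3}
EF A[~b U b]: least fixpoint, start Z0 = {3}, add states with some successor in Z. Z1 = {0, 3}; Z2 = {0, 1, 3}; fixed.
Sat(EF A[~b U b]) = {0, 1, 3}
2 ∉ Sat(EF A[~b U b]) = {0, 1, 3}, so the formula does not hold at 2.

No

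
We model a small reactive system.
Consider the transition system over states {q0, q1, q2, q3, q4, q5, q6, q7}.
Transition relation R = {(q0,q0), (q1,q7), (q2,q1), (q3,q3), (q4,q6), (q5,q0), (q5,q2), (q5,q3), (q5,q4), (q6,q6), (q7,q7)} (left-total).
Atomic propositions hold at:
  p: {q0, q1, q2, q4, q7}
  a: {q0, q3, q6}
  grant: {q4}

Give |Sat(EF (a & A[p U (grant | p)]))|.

2

Sat(grant | p) = {q0, q1, q2, q4, q7}
A[p U (grant | p)]: least fixpoint, start Z0 = Sat((grant | p)) = {q0, q1, q2, q4, q7}, add states in Sat(p) with every successor in Z. Already a fixed point.
Sat(A[p U (grant | p)]) = {q0, q1, q2, q4, q7}
Sat(a & A[p U (grant | p)]) = {q0}
EF (a & A[p U (grant | p)]): least fixpoint, start Z0 = {q0}, add states with some successor in Z. Z1 = {q0, q5}; fixed.
Sat(EF (a & A[p U (grant | p)])) = {q0, q5}
|Sat(EF (a & A[p U (grant | p)]))| = |{q0, q5}| = 2.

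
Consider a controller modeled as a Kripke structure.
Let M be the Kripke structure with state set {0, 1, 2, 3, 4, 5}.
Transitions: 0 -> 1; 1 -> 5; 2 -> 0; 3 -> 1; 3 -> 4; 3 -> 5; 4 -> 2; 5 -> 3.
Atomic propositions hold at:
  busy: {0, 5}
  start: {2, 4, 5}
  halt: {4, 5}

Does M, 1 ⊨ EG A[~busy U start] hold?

Sat(~busy) = {1, 2, 3, 4}
A[~busy U start]: least fixpoint, start Z0 = Sat(start) = {2, 4, 5}, add states in Sat(~busy) with every successor in Z. Z1 = {1, 2, 4, 5}; Z2 = {1, 2, 3, 4, 5}; fixed.
Sat(A[~busy U start]) = {1, 2, 3, 4, 5}
EG A[~busy U start]: greatest fixpoint, start Z0 = {1, 2, 3, 4, 5}, keep only states in Sat with some successor in Z. Z1 = {1, 3, 4, 5}; Z2 = {1, 3, 5}; fixed.
Sat(EG A[~busy U start]) = {1, 3, 5}
1 ∈ Sat(EG A[~busy U start]) = {1, 3, 5}, so the formula holds at 1.

Yes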